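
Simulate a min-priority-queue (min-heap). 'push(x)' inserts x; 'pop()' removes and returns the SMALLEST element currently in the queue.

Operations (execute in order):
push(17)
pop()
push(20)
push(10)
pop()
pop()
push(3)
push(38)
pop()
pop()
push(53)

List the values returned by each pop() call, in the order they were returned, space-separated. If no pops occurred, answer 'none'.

push(17): heap contents = [17]
pop() → 17: heap contents = []
push(20): heap contents = [20]
push(10): heap contents = [10, 20]
pop() → 10: heap contents = [20]
pop() → 20: heap contents = []
push(3): heap contents = [3]
push(38): heap contents = [3, 38]
pop() → 3: heap contents = [38]
pop() → 38: heap contents = []
push(53): heap contents = [53]

Answer: 17 10 20 3 38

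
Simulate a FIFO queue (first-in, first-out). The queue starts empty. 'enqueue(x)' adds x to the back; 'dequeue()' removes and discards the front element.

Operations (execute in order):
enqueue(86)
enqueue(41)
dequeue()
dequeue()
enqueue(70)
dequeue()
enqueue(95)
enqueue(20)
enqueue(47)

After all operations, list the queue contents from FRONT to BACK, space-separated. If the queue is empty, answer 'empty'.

Answer: 95 20 47

Derivation:
enqueue(86): [86]
enqueue(41): [86, 41]
dequeue(): [41]
dequeue(): []
enqueue(70): [70]
dequeue(): []
enqueue(95): [95]
enqueue(20): [95, 20]
enqueue(47): [95, 20, 47]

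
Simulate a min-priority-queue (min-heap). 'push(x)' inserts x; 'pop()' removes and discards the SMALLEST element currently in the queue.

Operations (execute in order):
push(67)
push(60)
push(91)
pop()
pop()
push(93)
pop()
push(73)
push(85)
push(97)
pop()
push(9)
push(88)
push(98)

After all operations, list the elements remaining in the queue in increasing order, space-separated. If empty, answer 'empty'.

Answer: 9 85 88 93 97 98

Derivation:
push(67): heap contents = [67]
push(60): heap contents = [60, 67]
push(91): heap contents = [60, 67, 91]
pop() → 60: heap contents = [67, 91]
pop() → 67: heap contents = [91]
push(93): heap contents = [91, 93]
pop() → 91: heap contents = [93]
push(73): heap contents = [73, 93]
push(85): heap contents = [73, 85, 93]
push(97): heap contents = [73, 85, 93, 97]
pop() → 73: heap contents = [85, 93, 97]
push(9): heap contents = [9, 85, 93, 97]
push(88): heap contents = [9, 85, 88, 93, 97]
push(98): heap contents = [9, 85, 88, 93, 97, 98]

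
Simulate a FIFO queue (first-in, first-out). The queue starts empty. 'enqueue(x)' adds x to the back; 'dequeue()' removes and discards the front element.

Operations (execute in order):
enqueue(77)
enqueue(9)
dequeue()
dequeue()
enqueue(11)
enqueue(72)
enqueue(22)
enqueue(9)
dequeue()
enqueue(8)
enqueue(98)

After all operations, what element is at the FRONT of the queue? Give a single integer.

enqueue(77): queue = [77]
enqueue(9): queue = [77, 9]
dequeue(): queue = [9]
dequeue(): queue = []
enqueue(11): queue = [11]
enqueue(72): queue = [11, 72]
enqueue(22): queue = [11, 72, 22]
enqueue(9): queue = [11, 72, 22, 9]
dequeue(): queue = [72, 22, 9]
enqueue(8): queue = [72, 22, 9, 8]
enqueue(98): queue = [72, 22, 9, 8, 98]

Answer: 72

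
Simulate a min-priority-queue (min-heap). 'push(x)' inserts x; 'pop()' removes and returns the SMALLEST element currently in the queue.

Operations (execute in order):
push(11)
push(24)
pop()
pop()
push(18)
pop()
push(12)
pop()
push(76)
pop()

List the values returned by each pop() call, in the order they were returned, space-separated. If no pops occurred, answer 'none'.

push(11): heap contents = [11]
push(24): heap contents = [11, 24]
pop() → 11: heap contents = [24]
pop() → 24: heap contents = []
push(18): heap contents = [18]
pop() → 18: heap contents = []
push(12): heap contents = [12]
pop() → 12: heap contents = []
push(76): heap contents = [76]
pop() → 76: heap contents = []

Answer: 11 24 18 12 76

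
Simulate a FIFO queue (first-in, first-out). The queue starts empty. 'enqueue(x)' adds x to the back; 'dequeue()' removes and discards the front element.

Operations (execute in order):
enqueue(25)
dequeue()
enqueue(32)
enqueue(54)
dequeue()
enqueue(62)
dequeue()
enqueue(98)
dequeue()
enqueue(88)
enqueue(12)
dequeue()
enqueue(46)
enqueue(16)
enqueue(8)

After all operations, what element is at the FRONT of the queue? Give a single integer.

Answer: 88

Derivation:
enqueue(25): queue = [25]
dequeue(): queue = []
enqueue(32): queue = [32]
enqueue(54): queue = [32, 54]
dequeue(): queue = [54]
enqueue(62): queue = [54, 62]
dequeue(): queue = [62]
enqueue(98): queue = [62, 98]
dequeue(): queue = [98]
enqueue(88): queue = [98, 88]
enqueue(12): queue = [98, 88, 12]
dequeue(): queue = [88, 12]
enqueue(46): queue = [88, 12, 46]
enqueue(16): queue = [88, 12, 46, 16]
enqueue(8): queue = [88, 12, 46, 16, 8]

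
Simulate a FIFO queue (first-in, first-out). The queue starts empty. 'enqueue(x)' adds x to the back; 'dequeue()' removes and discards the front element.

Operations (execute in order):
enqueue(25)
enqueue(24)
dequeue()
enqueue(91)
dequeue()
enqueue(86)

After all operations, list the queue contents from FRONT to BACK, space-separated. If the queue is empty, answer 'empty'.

enqueue(25): [25]
enqueue(24): [25, 24]
dequeue(): [24]
enqueue(91): [24, 91]
dequeue(): [91]
enqueue(86): [91, 86]

Answer: 91 86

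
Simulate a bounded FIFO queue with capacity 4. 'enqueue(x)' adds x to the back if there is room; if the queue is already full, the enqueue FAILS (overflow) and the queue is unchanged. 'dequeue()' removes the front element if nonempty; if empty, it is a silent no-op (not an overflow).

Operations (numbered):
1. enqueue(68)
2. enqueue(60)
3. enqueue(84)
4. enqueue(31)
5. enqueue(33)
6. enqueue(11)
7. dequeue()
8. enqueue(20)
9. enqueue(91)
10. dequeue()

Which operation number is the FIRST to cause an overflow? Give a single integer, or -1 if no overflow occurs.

Answer: 5

Derivation:
1. enqueue(68): size=1
2. enqueue(60): size=2
3. enqueue(84): size=3
4. enqueue(31): size=4
5. enqueue(33): size=4=cap → OVERFLOW (fail)
6. enqueue(11): size=4=cap → OVERFLOW (fail)
7. dequeue(): size=3
8. enqueue(20): size=4
9. enqueue(91): size=4=cap → OVERFLOW (fail)
10. dequeue(): size=3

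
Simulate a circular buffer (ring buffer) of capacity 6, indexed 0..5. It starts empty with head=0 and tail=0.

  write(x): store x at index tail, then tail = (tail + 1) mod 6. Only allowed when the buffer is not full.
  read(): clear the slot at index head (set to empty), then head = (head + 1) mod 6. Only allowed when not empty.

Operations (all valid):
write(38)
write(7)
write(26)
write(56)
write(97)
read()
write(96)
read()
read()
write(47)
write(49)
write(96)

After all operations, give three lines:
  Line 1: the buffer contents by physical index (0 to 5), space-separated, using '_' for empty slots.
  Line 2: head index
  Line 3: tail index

Answer: 47 49 96 56 97 96
3
3

Derivation:
write(38): buf=[38 _ _ _ _ _], head=0, tail=1, size=1
write(7): buf=[38 7 _ _ _ _], head=0, tail=2, size=2
write(26): buf=[38 7 26 _ _ _], head=0, tail=3, size=3
write(56): buf=[38 7 26 56 _ _], head=0, tail=4, size=4
write(97): buf=[38 7 26 56 97 _], head=0, tail=5, size=5
read(): buf=[_ 7 26 56 97 _], head=1, tail=5, size=4
write(96): buf=[_ 7 26 56 97 96], head=1, tail=0, size=5
read(): buf=[_ _ 26 56 97 96], head=2, tail=0, size=4
read(): buf=[_ _ _ 56 97 96], head=3, tail=0, size=3
write(47): buf=[47 _ _ 56 97 96], head=3, tail=1, size=4
write(49): buf=[47 49 _ 56 97 96], head=3, tail=2, size=5
write(96): buf=[47 49 96 56 97 96], head=3, tail=3, size=6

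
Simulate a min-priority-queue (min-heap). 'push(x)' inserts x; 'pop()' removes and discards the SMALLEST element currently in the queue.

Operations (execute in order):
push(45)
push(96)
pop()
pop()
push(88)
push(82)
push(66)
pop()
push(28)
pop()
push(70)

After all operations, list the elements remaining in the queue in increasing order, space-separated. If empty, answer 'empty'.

push(45): heap contents = [45]
push(96): heap contents = [45, 96]
pop() → 45: heap contents = [96]
pop() → 96: heap contents = []
push(88): heap contents = [88]
push(82): heap contents = [82, 88]
push(66): heap contents = [66, 82, 88]
pop() → 66: heap contents = [82, 88]
push(28): heap contents = [28, 82, 88]
pop() → 28: heap contents = [82, 88]
push(70): heap contents = [70, 82, 88]

Answer: 70 82 88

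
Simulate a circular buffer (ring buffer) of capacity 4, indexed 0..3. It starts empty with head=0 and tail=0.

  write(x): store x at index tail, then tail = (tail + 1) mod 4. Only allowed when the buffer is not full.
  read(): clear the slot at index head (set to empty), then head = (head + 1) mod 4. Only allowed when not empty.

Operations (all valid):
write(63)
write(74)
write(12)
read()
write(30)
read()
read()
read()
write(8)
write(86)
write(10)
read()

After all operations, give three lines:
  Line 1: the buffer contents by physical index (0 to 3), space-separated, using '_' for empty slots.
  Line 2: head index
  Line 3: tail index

Answer: _ 86 10 _
1
3

Derivation:
write(63): buf=[63 _ _ _], head=0, tail=1, size=1
write(74): buf=[63 74 _ _], head=0, tail=2, size=2
write(12): buf=[63 74 12 _], head=0, tail=3, size=3
read(): buf=[_ 74 12 _], head=1, tail=3, size=2
write(30): buf=[_ 74 12 30], head=1, tail=0, size=3
read(): buf=[_ _ 12 30], head=2, tail=0, size=2
read(): buf=[_ _ _ 30], head=3, tail=0, size=1
read(): buf=[_ _ _ _], head=0, tail=0, size=0
write(8): buf=[8 _ _ _], head=0, tail=1, size=1
write(86): buf=[8 86 _ _], head=0, tail=2, size=2
write(10): buf=[8 86 10 _], head=0, tail=3, size=3
read(): buf=[_ 86 10 _], head=1, tail=3, size=2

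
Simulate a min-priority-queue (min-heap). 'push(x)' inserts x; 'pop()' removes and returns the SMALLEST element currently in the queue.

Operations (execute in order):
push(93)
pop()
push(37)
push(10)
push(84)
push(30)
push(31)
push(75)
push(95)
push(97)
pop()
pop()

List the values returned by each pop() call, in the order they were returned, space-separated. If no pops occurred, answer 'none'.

Answer: 93 10 30

Derivation:
push(93): heap contents = [93]
pop() → 93: heap contents = []
push(37): heap contents = [37]
push(10): heap contents = [10, 37]
push(84): heap contents = [10, 37, 84]
push(30): heap contents = [10, 30, 37, 84]
push(31): heap contents = [10, 30, 31, 37, 84]
push(75): heap contents = [10, 30, 31, 37, 75, 84]
push(95): heap contents = [10, 30, 31, 37, 75, 84, 95]
push(97): heap contents = [10, 30, 31, 37, 75, 84, 95, 97]
pop() → 10: heap contents = [30, 31, 37, 75, 84, 95, 97]
pop() → 30: heap contents = [31, 37, 75, 84, 95, 97]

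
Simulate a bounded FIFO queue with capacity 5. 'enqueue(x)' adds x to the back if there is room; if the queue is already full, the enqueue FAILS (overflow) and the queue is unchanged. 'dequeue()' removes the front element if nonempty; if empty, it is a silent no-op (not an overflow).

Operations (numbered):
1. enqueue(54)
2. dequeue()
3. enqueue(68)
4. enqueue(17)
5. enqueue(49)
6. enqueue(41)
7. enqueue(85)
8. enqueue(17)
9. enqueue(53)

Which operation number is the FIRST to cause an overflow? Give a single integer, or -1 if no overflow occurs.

Answer: 8

Derivation:
1. enqueue(54): size=1
2. dequeue(): size=0
3. enqueue(68): size=1
4. enqueue(17): size=2
5. enqueue(49): size=3
6. enqueue(41): size=4
7. enqueue(85): size=5
8. enqueue(17): size=5=cap → OVERFLOW (fail)
9. enqueue(53): size=5=cap → OVERFLOW (fail)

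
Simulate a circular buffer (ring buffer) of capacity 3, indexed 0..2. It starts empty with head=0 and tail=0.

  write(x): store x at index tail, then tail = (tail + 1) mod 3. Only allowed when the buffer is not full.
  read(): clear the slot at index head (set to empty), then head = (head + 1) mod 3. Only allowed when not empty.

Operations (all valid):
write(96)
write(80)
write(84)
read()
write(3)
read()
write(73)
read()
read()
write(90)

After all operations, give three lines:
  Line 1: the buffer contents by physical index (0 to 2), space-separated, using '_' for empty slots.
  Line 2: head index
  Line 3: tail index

Answer: _ 73 90
1
0

Derivation:
write(96): buf=[96 _ _], head=0, tail=1, size=1
write(80): buf=[96 80 _], head=0, tail=2, size=2
write(84): buf=[96 80 84], head=0, tail=0, size=3
read(): buf=[_ 80 84], head=1, tail=0, size=2
write(3): buf=[3 80 84], head=1, tail=1, size=3
read(): buf=[3 _ 84], head=2, tail=1, size=2
write(73): buf=[3 73 84], head=2, tail=2, size=3
read(): buf=[3 73 _], head=0, tail=2, size=2
read(): buf=[_ 73 _], head=1, tail=2, size=1
write(90): buf=[_ 73 90], head=1, tail=0, size=2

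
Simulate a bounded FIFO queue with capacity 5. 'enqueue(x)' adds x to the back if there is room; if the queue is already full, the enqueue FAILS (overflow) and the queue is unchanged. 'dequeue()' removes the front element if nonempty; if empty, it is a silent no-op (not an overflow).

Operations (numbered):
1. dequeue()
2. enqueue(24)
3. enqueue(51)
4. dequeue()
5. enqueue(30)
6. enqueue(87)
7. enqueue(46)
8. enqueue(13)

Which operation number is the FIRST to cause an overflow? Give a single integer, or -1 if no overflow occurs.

1. dequeue(): empty, no-op, size=0
2. enqueue(24): size=1
3. enqueue(51): size=2
4. dequeue(): size=1
5. enqueue(30): size=2
6. enqueue(87): size=3
7. enqueue(46): size=4
8. enqueue(13): size=5

Answer: -1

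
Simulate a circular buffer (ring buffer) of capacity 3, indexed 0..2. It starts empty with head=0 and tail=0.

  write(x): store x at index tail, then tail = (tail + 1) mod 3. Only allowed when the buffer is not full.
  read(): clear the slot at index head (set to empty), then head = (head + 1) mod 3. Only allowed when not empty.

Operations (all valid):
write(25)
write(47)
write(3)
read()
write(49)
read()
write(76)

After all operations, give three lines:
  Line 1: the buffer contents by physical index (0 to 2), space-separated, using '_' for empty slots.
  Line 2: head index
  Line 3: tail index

write(25): buf=[25 _ _], head=0, tail=1, size=1
write(47): buf=[25 47 _], head=0, tail=2, size=2
write(3): buf=[25 47 3], head=0, tail=0, size=3
read(): buf=[_ 47 3], head=1, tail=0, size=2
write(49): buf=[49 47 3], head=1, tail=1, size=3
read(): buf=[49 _ 3], head=2, tail=1, size=2
write(76): buf=[49 76 3], head=2, tail=2, size=3

Answer: 49 76 3
2
2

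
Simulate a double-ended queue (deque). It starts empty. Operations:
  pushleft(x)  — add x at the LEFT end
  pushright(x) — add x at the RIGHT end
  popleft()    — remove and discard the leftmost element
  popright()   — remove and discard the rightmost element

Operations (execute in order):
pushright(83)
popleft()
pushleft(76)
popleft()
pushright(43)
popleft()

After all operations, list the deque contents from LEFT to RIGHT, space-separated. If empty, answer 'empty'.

pushright(83): [83]
popleft(): []
pushleft(76): [76]
popleft(): []
pushright(43): [43]
popleft(): []

Answer: empty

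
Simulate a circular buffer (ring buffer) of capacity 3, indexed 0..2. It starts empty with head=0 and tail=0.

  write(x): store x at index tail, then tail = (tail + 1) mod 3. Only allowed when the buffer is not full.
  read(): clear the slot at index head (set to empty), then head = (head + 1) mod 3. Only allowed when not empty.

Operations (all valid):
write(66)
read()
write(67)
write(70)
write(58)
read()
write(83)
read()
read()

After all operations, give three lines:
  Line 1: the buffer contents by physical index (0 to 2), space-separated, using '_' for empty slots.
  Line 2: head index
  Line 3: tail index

write(66): buf=[66 _ _], head=0, tail=1, size=1
read(): buf=[_ _ _], head=1, tail=1, size=0
write(67): buf=[_ 67 _], head=1, tail=2, size=1
write(70): buf=[_ 67 70], head=1, tail=0, size=2
write(58): buf=[58 67 70], head=1, tail=1, size=3
read(): buf=[58 _ 70], head=2, tail=1, size=2
write(83): buf=[58 83 70], head=2, tail=2, size=3
read(): buf=[58 83 _], head=0, tail=2, size=2
read(): buf=[_ 83 _], head=1, tail=2, size=1

Answer: _ 83 _
1
2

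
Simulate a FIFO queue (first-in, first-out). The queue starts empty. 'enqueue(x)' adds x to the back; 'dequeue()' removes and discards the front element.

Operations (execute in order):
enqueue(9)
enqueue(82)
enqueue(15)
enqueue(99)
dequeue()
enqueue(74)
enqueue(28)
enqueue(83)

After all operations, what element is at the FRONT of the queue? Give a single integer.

Answer: 82

Derivation:
enqueue(9): queue = [9]
enqueue(82): queue = [9, 82]
enqueue(15): queue = [9, 82, 15]
enqueue(99): queue = [9, 82, 15, 99]
dequeue(): queue = [82, 15, 99]
enqueue(74): queue = [82, 15, 99, 74]
enqueue(28): queue = [82, 15, 99, 74, 28]
enqueue(83): queue = [82, 15, 99, 74, 28, 83]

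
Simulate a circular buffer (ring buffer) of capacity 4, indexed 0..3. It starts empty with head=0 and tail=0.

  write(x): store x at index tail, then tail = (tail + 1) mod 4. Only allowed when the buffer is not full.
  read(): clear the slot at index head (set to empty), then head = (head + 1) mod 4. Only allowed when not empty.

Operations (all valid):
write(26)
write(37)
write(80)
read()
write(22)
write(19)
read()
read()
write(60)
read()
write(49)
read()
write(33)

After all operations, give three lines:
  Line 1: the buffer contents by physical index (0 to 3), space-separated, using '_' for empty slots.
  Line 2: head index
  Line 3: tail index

write(26): buf=[26 _ _ _], head=0, tail=1, size=1
write(37): buf=[26 37 _ _], head=0, tail=2, size=2
write(80): buf=[26 37 80 _], head=0, tail=3, size=3
read(): buf=[_ 37 80 _], head=1, tail=3, size=2
write(22): buf=[_ 37 80 22], head=1, tail=0, size=3
write(19): buf=[19 37 80 22], head=1, tail=1, size=4
read(): buf=[19 _ 80 22], head=2, tail=1, size=3
read(): buf=[19 _ _ 22], head=3, tail=1, size=2
write(60): buf=[19 60 _ 22], head=3, tail=2, size=3
read(): buf=[19 60 _ _], head=0, tail=2, size=2
write(49): buf=[19 60 49 _], head=0, tail=3, size=3
read(): buf=[_ 60 49 _], head=1, tail=3, size=2
write(33): buf=[_ 60 49 33], head=1, tail=0, size=3

Answer: _ 60 49 33
1
0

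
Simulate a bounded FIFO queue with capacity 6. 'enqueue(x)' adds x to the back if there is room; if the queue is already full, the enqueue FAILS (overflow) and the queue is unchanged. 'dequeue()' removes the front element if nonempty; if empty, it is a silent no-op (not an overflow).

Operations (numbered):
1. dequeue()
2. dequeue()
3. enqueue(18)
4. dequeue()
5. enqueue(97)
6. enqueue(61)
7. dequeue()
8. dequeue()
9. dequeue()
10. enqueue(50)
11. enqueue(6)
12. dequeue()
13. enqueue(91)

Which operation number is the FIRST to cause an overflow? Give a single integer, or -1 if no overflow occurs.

1. dequeue(): empty, no-op, size=0
2. dequeue(): empty, no-op, size=0
3. enqueue(18): size=1
4. dequeue(): size=0
5. enqueue(97): size=1
6. enqueue(61): size=2
7. dequeue(): size=1
8. dequeue(): size=0
9. dequeue(): empty, no-op, size=0
10. enqueue(50): size=1
11. enqueue(6): size=2
12. dequeue(): size=1
13. enqueue(91): size=2

Answer: -1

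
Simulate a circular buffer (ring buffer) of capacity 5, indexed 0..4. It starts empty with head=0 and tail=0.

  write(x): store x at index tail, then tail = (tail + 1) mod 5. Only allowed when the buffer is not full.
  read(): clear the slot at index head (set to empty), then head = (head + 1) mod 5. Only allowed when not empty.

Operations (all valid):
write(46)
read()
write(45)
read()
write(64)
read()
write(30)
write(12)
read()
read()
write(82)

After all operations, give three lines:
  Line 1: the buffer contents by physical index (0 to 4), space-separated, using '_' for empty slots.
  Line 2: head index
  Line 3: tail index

Answer: 82 _ _ _ _
0
1

Derivation:
write(46): buf=[46 _ _ _ _], head=0, tail=1, size=1
read(): buf=[_ _ _ _ _], head=1, tail=1, size=0
write(45): buf=[_ 45 _ _ _], head=1, tail=2, size=1
read(): buf=[_ _ _ _ _], head=2, tail=2, size=0
write(64): buf=[_ _ 64 _ _], head=2, tail=3, size=1
read(): buf=[_ _ _ _ _], head=3, tail=3, size=0
write(30): buf=[_ _ _ 30 _], head=3, tail=4, size=1
write(12): buf=[_ _ _ 30 12], head=3, tail=0, size=2
read(): buf=[_ _ _ _ 12], head=4, tail=0, size=1
read(): buf=[_ _ _ _ _], head=0, tail=0, size=0
write(82): buf=[82 _ _ _ _], head=0, tail=1, size=1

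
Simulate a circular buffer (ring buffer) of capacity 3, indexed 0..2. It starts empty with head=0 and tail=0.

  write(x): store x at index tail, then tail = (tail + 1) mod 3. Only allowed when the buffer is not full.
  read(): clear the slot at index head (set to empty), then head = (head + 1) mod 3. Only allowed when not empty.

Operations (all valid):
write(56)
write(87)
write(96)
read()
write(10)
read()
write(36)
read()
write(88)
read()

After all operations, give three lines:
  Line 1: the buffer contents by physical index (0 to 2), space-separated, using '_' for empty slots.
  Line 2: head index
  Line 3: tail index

write(56): buf=[56 _ _], head=0, tail=1, size=1
write(87): buf=[56 87 _], head=0, tail=2, size=2
write(96): buf=[56 87 96], head=0, tail=0, size=3
read(): buf=[_ 87 96], head=1, tail=0, size=2
write(10): buf=[10 87 96], head=1, tail=1, size=3
read(): buf=[10 _ 96], head=2, tail=1, size=2
write(36): buf=[10 36 96], head=2, tail=2, size=3
read(): buf=[10 36 _], head=0, tail=2, size=2
write(88): buf=[10 36 88], head=0, tail=0, size=3
read(): buf=[_ 36 88], head=1, tail=0, size=2

Answer: _ 36 88
1
0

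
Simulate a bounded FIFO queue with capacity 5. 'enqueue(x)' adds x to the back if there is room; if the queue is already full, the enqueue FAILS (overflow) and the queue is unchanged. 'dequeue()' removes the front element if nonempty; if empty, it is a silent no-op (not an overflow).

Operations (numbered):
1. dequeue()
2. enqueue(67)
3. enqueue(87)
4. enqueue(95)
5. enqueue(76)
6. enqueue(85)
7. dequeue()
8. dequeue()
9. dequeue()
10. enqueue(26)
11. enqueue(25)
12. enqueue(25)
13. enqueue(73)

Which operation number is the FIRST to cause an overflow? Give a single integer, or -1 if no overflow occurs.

Answer: 13

Derivation:
1. dequeue(): empty, no-op, size=0
2. enqueue(67): size=1
3. enqueue(87): size=2
4. enqueue(95): size=3
5. enqueue(76): size=4
6. enqueue(85): size=5
7. dequeue(): size=4
8. dequeue(): size=3
9. dequeue(): size=2
10. enqueue(26): size=3
11. enqueue(25): size=4
12. enqueue(25): size=5
13. enqueue(73): size=5=cap → OVERFLOW (fail)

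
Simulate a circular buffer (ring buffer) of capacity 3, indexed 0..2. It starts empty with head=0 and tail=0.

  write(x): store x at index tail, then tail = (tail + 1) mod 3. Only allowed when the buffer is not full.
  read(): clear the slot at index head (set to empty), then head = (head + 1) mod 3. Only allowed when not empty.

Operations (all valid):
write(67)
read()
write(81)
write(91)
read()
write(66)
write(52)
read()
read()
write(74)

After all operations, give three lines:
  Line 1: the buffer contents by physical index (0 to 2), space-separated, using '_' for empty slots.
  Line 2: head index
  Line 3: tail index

write(67): buf=[67 _ _], head=0, tail=1, size=1
read(): buf=[_ _ _], head=1, tail=1, size=0
write(81): buf=[_ 81 _], head=1, tail=2, size=1
write(91): buf=[_ 81 91], head=1, tail=0, size=2
read(): buf=[_ _ 91], head=2, tail=0, size=1
write(66): buf=[66 _ 91], head=2, tail=1, size=2
write(52): buf=[66 52 91], head=2, tail=2, size=3
read(): buf=[66 52 _], head=0, tail=2, size=2
read(): buf=[_ 52 _], head=1, tail=2, size=1
write(74): buf=[_ 52 74], head=1, tail=0, size=2

Answer: _ 52 74
1
0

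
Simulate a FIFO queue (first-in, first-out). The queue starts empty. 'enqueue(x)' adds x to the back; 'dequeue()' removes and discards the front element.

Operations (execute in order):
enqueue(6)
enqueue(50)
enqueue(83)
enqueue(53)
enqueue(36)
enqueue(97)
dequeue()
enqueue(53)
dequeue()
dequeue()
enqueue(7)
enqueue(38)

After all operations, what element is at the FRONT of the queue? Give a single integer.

enqueue(6): queue = [6]
enqueue(50): queue = [6, 50]
enqueue(83): queue = [6, 50, 83]
enqueue(53): queue = [6, 50, 83, 53]
enqueue(36): queue = [6, 50, 83, 53, 36]
enqueue(97): queue = [6, 50, 83, 53, 36, 97]
dequeue(): queue = [50, 83, 53, 36, 97]
enqueue(53): queue = [50, 83, 53, 36, 97, 53]
dequeue(): queue = [83, 53, 36, 97, 53]
dequeue(): queue = [53, 36, 97, 53]
enqueue(7): queue = [53, 36, 97, 53, 7]
enqueue(38): queue = [53, 36, 97, 53, 7, 38]

Answer: 53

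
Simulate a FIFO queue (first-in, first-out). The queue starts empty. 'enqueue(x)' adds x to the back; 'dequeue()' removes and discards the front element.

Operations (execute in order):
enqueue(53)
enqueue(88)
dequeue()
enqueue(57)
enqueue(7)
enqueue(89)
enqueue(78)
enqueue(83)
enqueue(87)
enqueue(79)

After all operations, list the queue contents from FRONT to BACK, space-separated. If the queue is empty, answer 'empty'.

Answer: 88 57 7 89 78 83 87 79

Derivation:
enqueue(53): [53]
enqueue(88): [53, 88]
dequeue(): [88]
enqueue(57): [88, 57]
enqueue(7): [88, 57, 7]
enqueue(89): [88, 57, 7, 89]
enqueue(78): [88, 57, 7, 89, 78]
enqueue(83): [88, 57, 7, 89, 78, 83]
enqueue(87): [88, 57, 7, 89, 78, 83, 87]
enqueue(79): [88, 57, 7, 89, 78, 83, 87, 79]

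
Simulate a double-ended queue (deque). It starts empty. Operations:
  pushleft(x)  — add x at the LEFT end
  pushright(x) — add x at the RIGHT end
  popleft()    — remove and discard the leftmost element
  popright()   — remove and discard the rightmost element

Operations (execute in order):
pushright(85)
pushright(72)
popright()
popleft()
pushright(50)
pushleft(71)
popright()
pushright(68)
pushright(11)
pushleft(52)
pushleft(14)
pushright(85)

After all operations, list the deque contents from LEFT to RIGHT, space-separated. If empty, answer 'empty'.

Answer: 14 52 71 68 11 85

Derivation:
pushright(85): [85]
pushright(72): [85, 72]
popright(): [85]
popleft(): []
pushright(50): [50]
pushleft(71): [71, 50]
popright(): [71]
pushright(68): [71, 68]
pushright(11): [71, 68, 11]
pushleft(52): [52, 71, 68, 11]
pushleft(14): [14, 52, 71, 68, 11]
pushright(85): [14, 52, 71, 68, 11, 85]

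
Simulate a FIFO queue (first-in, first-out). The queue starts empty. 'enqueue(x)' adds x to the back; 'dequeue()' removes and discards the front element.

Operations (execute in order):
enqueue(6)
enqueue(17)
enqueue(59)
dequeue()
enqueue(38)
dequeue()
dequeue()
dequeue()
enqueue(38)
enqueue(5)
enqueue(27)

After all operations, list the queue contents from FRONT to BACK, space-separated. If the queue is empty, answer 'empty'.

Answer: 38 5 27

Derivation:
enqueue(6): [6]
enqueue(17): [6, 17]
enqueue(59): [6, 17, 59]
dequeue(): [17, 59]
enqueue(38): [17, 59, 38]
dequeue(): [59, 38]
dequeue(): [38]
dequeue(): []
enqueue(38): [38]
enqueue(5): [38, 5]
enqueue(27): [38, 5, 27]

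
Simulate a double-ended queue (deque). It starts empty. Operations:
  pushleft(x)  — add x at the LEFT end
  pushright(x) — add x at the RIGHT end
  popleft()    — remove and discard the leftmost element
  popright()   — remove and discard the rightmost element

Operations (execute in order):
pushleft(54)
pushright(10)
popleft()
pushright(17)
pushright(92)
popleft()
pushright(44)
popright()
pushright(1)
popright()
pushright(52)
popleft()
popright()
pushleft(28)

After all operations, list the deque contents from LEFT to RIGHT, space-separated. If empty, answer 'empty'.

pushleft(54): [54]
pushright(10): [54, 10]
popleft(): [10]
pushright(17): [10, 17]
pushright(92): [10, 17, 92]
popleft(): [17, 92]
pushright(44): [17, 92, 44]
popright(): [17, 92]
pushright(1): [17, 92, 1]
popright(): [17, 92]
pushright(52): [17, 92, 52]
popleft(): [92, 52]
popright(): [92]
pushleft(28): [28, 92]

Answer: 28 92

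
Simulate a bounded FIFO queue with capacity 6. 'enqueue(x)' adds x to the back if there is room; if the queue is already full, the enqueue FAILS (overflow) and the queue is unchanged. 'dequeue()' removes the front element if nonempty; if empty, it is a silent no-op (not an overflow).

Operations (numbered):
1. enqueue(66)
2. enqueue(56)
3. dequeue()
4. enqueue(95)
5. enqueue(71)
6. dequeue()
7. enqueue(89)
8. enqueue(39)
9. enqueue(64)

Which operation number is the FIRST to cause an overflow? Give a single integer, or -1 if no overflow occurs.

Answer: -1

Derivation:
1. enqueue(66): size=1
2. enqueue(56): size=2
3. dequeue(): size=1
4. enqueue(95): size=2
5. enqueue(71): size=3
6. dequeue(): size=2
7. enqueue(89): size=3
8. enqueue(39): size=4
9. enqueue(64): size=5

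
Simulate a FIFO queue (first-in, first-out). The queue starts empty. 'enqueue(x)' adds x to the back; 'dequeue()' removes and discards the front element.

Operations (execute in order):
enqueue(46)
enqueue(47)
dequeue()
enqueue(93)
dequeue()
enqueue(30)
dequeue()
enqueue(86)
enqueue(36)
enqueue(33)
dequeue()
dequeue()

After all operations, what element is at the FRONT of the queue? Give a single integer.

Answer: 36

Derivation:
enqueue(46): queue = [46]
enqueue(47): queue = [46, 47]
dequeue(): queue = [47]
enqueue(93): queue = [47, 93]
dequeue(): queue = [93]
enqueue(30): queue = [93, 30]
dequeue(): queue = [30]
enqueue(86): queue = [30, 86]
enqueue(36): queue = [30, 86, 36]
enqueue(33): queue = [30, 86, 36, 33]
dequeue(): queue = [86, 36, 33]
dequeue(): queue = [36, 33]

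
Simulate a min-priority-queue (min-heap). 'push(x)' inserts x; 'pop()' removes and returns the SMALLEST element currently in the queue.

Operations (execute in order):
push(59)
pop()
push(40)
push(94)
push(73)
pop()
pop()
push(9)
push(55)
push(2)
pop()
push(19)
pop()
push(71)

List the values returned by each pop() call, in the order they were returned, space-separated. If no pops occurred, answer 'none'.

push(59): heap contents = [59]
pop() → 59: heap contents = []
push(40): heap contents = [40]
push(94): heap contents = [40, 94]
push(73): heap contents = [40, 73, 94]
pop() → 40: heap contents = [73, 94]
pop() → 73: heap contents = [94]
push(9): heap contents = [9, 94]
push(55): heap contents = [9, 55, 94]
push(2): heap contents = [2, 9, 55, 94]
pop() → 2: heap contents = [9, 55, 94]
push(19): heap contents = [9, 19, 55, 94]
pop() → 9: heap contents = [19, 55, 94]
push(71): heap contents = [19, 55, 71, 94]

Answer: 59 40 73 2 9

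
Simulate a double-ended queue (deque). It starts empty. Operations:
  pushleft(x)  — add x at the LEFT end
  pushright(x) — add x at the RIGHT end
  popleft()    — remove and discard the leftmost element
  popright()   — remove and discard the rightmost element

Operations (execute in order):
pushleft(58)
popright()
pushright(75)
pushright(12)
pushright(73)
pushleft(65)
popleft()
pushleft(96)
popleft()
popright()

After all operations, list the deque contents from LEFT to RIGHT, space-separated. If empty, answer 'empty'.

pushleft(58): [58]
popright(): []
pushright(75): [75]
pushright(12): [75, 12]
pushright(73): [75, 12, 73]
pushleft(65): [65, 75, 12, 73]
popleft(): [75, 12, 73]
pushleft(96): [96, 75, 12, 73]
popleft(): [75, 12, 73]
popright(): [75, 12]

Answer: 75 12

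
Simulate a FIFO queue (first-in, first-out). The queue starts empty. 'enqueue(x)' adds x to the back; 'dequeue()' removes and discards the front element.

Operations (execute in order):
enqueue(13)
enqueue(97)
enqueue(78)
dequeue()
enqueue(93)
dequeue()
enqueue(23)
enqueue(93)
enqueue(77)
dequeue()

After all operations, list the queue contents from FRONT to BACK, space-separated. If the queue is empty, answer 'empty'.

enqueue(13): [13]
enqueue(97): [13, 97]
enqueue(78): [13, 97, 78]
dequeue(): [97, 78]
enqueue(93): [97, 78, 93]
dequeue(): [78, 93]
enqueue(23): [78, 93, 23]
enqueue(93): [78, 93, 23, 93]
enqueue(77): [78, 93, 23, 93, 77]
dequeue(): [93, 23, 93, 77]

Answer: 93 23 93 77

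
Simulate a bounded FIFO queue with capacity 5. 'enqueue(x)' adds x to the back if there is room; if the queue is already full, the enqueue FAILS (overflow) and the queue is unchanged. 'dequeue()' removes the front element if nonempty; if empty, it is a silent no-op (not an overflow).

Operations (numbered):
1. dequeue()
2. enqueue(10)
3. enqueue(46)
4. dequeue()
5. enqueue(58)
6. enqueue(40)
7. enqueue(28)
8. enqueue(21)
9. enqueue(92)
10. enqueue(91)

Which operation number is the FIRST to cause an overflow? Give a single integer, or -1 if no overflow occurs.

Answer: 9

Derivation:
1. dequeue(): empty, no-op, size=0
2. enqueue(10): size=1
3. enqueue(46): size=2
4. dequeue(): size=1
5. enqueue(58): size=2
6. enqueue(40): size=3
7. enqueue(28): size=4
8. enqueue(21): size=5
9. enqueue(92): size=5=cap → OVERFLOW (fail)
10. enqueue(91): size=5=cap → OVERFLOW (fail)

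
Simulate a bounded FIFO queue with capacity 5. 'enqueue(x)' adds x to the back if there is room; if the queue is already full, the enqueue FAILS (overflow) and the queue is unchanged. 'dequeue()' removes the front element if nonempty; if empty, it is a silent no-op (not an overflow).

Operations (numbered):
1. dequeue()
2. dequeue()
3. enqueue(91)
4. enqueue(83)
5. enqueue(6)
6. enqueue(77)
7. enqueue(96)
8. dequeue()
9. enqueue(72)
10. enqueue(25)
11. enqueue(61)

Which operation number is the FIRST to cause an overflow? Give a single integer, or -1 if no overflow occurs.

Answer: 10

Derivation:
1. dequeue(): empty, no-op, size=0
2. dequeue(): empty, no-op, size=0
3. enqueue(91): size=1
4. enqueue(83): size=2
5. enqueue(6): size=3
6. enqueue(77): size=4
7. enqueue(96): size=5
8. dequeue(): size=4
9. enqueue(72): size=5
10. enqueue(25): size=5=cap → OVERFLOW (fail)
11. enqueue(61): size=5=cap → OVERFLOW (fail)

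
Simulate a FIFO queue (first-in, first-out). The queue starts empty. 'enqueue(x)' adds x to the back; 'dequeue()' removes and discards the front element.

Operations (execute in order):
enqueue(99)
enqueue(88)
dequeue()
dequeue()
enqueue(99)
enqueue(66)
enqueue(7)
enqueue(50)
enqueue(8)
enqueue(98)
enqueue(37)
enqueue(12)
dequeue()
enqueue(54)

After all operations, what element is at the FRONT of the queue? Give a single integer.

Answer: 66

Derivation:
enqueue(99): queue = [99]
enqueue(88): queue = [99, 88]
dequeue(): queue = [88]
dequeue(): queue = []
enqueue(99): queue = [99]
enqueue(66): queue = [99, 66]
enqueue(7): queue = [99, 66, 7]
enqueue(50): queue = [99, 66, 7, 50]
enqueue(8): queue = [99, 66, 7, 50, 8]
enqueue(98): queue = [99, 66, 7, 50, 8, 98]
enqueue(37): queue = [99, 66, 7, 50, 8, 98, 37]
enqueue(12): queue = [99, 66, 7, 50, 8, 98, 37, 12]
dequeue(): queue = [66, 7, 50, 8, 98, 37, 12]
enqueue(54): queue = [66, 7, 50, 8, 98, 37, 12, 54]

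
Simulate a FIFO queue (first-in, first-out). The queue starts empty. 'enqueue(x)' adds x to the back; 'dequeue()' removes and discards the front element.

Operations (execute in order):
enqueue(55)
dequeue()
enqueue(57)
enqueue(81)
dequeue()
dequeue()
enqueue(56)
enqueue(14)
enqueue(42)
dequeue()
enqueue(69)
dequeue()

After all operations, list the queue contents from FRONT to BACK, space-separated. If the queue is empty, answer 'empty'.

Answer: 42 69

Derivation:
enqueue(55): [55]
dequeue(): []
enqueue(57): [57]
enqueue(81): [57, 81]
dequeue(): [81]
dequeue(): []
enqueue(56): [56]
enqueue(14): [56, 14]
enqueue(42): [56, 14, 42]
dequeue(): [14, 42]
enqueue(69): [14, 42, 69]
dequeue(): [42, 69]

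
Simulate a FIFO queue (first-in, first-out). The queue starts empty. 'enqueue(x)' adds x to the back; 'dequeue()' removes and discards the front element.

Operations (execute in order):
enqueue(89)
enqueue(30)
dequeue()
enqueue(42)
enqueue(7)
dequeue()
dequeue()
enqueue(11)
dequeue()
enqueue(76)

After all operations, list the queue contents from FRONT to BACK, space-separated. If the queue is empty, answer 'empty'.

Answer: 11 76

Derivation:
enqueue(89): [89]
enqueue(30): [89, 30]
dequeue(): [30]
enqueue(42): [30, 42]
enqueue(7): [30, 42, 7]
dequeue(): [42, 7]
dequeue(): [7]
enqueue(11): [7, 11]
dequeue(): [11]
enqueue(76): [11, 76]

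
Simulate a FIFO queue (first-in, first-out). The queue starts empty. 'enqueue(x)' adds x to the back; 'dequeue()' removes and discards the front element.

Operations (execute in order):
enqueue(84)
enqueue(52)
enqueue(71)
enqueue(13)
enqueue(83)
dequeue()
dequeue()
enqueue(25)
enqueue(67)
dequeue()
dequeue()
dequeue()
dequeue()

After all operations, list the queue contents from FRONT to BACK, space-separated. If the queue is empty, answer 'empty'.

Answer: 67

Derivation:
enqueue(84): [84]
enqueue(52): [84, 52]
enqueue(71): [84, 52, 71]
enqueue(13): [84, 52, 71, 13]
enqueue(83): [84, 52, 71, 13, 83]
dequeue(): [52, 71, 13, 83]
dequeue(): [71, 13, 83]
enqueue(25): [71, 13, 83, 25]
enqueue(67): [71, 13, 83, 25, 67]
dequeue(): [13, 83, 25, 67]
dequeue(): [83, 25, 67]
dequeue(): [25, 67]
dequeue(): [67]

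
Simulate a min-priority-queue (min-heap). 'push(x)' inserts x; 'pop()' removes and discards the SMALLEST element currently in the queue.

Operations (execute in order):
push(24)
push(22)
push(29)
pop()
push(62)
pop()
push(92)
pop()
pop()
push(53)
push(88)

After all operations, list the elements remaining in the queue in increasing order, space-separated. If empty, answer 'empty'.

Answer: 53 88 92

Derivation:
push(24): heap contents = [24]
push(22): heap contents = [22, 24]
push(29): heap contents = [22, 24, 29]
pop() → 22: heap contents = [24, 29]
push(62): heap contents = [24, 29, 62]
pop() → 24: heap contents = [29, 62]
push(92): heap contents = [29, 62, 92]
pop() → 29: heap contents = [62, 92]
pop() → 62: heap contents = [92]
push(53): heap contents = [53, 92]
push(88): heap contents = [53, 88, 92]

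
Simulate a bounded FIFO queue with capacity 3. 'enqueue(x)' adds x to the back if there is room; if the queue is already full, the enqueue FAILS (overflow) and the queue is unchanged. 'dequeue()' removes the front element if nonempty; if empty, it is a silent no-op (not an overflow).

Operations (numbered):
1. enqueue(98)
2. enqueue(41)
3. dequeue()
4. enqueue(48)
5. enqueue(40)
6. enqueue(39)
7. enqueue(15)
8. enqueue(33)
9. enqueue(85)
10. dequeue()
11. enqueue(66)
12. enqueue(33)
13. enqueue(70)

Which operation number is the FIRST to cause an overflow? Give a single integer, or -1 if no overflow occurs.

1. enqueue(98): size=1
2. enqueue(41): size=2
3. dequeue(): size=1
4. enqueue(48): size=2
5. enqueue(40): size=3
6. enqueue(39): size=3=cap → OVERFLOW (fail)
7. enqueue(15): size=3=cap → OVERFLOW (fail)
8. enqueue(33): size=3=cap → OVERFLOW (fail)
9. enqueue(85): size=3=cap → OVERFLOW (fail)
10. dequeue(): size=2
11. enqueue(66): size=3
12. enqueue(33): size=3=cap → OVERFLOW (fail)
13. enqueue(70): size=3=cap → OVERFLOW (fail)

Answer: 6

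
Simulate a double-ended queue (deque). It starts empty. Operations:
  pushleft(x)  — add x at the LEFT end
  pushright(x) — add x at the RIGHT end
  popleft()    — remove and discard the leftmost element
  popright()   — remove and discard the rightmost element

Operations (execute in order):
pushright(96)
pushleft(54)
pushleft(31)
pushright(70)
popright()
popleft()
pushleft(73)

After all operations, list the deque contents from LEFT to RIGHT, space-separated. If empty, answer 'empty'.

pushright(96): [96]
pushleft(54): [54, 96]
pushleft(31): [31, 54, 96]
pushright(70): [31, 54, 96, 70]
popright(): [31, 54, 96]
popleft(): [54, 96]
pushleft(73): [73, 54, 96]

Answer: 73 54 96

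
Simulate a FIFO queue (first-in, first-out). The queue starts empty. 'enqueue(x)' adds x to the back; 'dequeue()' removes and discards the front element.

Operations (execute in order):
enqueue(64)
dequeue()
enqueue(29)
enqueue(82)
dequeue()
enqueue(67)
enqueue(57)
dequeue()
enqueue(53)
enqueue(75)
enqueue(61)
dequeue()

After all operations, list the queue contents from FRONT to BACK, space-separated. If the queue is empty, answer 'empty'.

enqueue(64): [64]
dequeue(): []
enqueue(29): [29]
enqueue(82): [29, 82]
dequeue(): [82]
enqueue(67): [82, 67]
enqueue(57): [82, 67, 57]
dequeue(): [67, 57]
enqueue(53): [67, 57, 53]
enqueue(75): [67, 57, 53, 75]
enqueue(61): [67, 57, 53, 75, 61]
dequeue(): [57, 53, 75, 61]

Answer: 57 53 75 61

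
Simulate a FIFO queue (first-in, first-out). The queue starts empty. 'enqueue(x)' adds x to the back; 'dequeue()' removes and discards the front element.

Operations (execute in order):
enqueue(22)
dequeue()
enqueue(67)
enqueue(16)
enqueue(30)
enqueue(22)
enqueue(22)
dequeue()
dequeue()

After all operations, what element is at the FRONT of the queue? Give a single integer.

Answer: 30

Derivation:
enqueue(22): queue = [22]
dequeue(): queue = []
enqueue(67): queue = [67]
enqueue(16): queue = [67, 16]
enqueue(30): queue = [67, 16, 30]
enqueue(22): queue = [67, 16, 30, 22]
enqueue(22): queue = [67, 16, 30, 22, 22]
dequeue(): queue = [16, 30, 22, 22]
dequeue(): queue = [30, 22, 22]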